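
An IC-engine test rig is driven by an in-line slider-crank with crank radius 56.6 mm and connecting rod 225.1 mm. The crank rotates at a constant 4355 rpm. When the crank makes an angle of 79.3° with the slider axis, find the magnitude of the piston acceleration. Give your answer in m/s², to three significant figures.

652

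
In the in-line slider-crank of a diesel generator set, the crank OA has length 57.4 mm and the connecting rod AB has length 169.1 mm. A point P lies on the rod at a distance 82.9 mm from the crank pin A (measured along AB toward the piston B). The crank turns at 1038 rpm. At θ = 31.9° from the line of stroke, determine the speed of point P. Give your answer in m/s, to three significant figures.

4.64

ω = 108.7 rad/s.  Crank-pin speed |V_A| = rω = 6.2393 m/s, perpendicular to OA.
Rod angle: sinφ = −(r/L) sinθ ⇒ φ = -10.333°; ω_rod = −rω cosθ/√(L²−r²sin²θ) = -31.841 rad/s.
V_P = V_A + ω_rod × AP, with AP = 0.0829 m along the rod.
Components: V_Px = −rω sinθ − a·ω_rod·sinφ = -3.7706 m/s;  V_Py = rω cosθ + a·ω_rod·cosφ = +2.7002 m/s.
|V_P| = √(V_Px² + V_Py²) = 4.6377 m/s.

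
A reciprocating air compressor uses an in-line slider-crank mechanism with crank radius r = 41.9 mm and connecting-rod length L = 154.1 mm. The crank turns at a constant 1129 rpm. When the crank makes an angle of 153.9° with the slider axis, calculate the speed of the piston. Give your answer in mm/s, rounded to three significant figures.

ω = 2π·1129/60 = 118.2 rad/s
For an in-line slider-crank, x = r cosθ + √(L² − r² sin²θ), so v = −rω sinθ·[1 + r cosθ/√(L² − r² sin²θ)].
With r = 0.0419 m, L = 0.1541 m, θ = 153.9°: √(L² − r² sin²θ) = 0.15299 m.
v = −0.0419·118.2·0.43994·[1 + 0.0419·-0.89803/0.15299] = -1.6434 m/s.
|v| = 1.6434 m/s = 1643.4 mm/s.

1640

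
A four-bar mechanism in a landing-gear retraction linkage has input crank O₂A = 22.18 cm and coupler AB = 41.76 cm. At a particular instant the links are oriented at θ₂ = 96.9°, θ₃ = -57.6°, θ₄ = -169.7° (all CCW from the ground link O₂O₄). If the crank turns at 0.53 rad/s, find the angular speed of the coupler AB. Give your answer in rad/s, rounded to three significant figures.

0.303

ω₂ = 0.53 rad/s
Differentiating the loop-closure r₂e^{iθ₂}+r₃e^{iθ₃}=r₁+r₄e^{iθ₄} gives r₂ω₂e^{iθ₂}+r₃ω₃e^{iθ₃}=r₄ω₄e^{iθ₄}.
Eliminating the other unknown: ω₃ = r₂ω₂ sin(θ₄−θ₂) / [r₃ sin(θ₃−θ₄)].
Numerator sine = +0.99824; denominator sine = +0.92653.
Result = 0.2218·0.53·(+0.99824) / (0.4176·(+0.92653)) = +0.30329 rad/s; magnitude 0.30329 rad/s.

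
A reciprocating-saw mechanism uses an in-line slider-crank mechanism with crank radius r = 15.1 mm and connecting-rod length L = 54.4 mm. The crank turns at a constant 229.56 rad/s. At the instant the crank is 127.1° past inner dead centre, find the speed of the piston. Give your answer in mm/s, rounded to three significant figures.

2290

ω = 229.6 rad/s
For an in-line slider-crank, x = r cosθ + √(L² − r² sin²θ), so v = −rω sinθ·[1 + r cosθ/√(L² − r² sin²θ)].
With r = 0.0151 m, L = 0.0544 m, θ = 127.1°: √(L² − r² sin²θ) = 0.05305 m.
v = −0.0151·229.6·0.79758·[1 + 0.0151·-0.60321/0.05305] = -2.29 m/s.
|v| = 2.29 m/s = 2290 mm/s.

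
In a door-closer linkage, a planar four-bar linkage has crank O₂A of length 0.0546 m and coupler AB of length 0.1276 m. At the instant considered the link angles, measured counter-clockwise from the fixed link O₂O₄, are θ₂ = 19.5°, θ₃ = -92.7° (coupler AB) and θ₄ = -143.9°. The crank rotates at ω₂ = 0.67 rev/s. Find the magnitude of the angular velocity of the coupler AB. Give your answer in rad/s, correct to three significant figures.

0.660

ω₂ = 4.21 rad/s (from 0.67 rev/s).
Differentiating the loop-closure r₂e^{iθ₂}+r₃e^{iθ₃}=r₁+r₄e^{iθ₄} gives r₂ω₂e^{iθ₂}+r₃ω₃e^{iθ₃}=r₄ω₄e^{iθ₄}.
Eliminating the other unknown: ω₃ = r₂ω₂ sin(θ₄−θ₂) / [r₃ sin(θ₃−θ₄)].
Numerator sine = -0.28569; denominator sine = +0.77934.
Result = 0.0546·4.21·(-0.28569) / (0.1276·(+0.77934)) = -0.66033 rad/s; magnitude 0.66033 rad/s.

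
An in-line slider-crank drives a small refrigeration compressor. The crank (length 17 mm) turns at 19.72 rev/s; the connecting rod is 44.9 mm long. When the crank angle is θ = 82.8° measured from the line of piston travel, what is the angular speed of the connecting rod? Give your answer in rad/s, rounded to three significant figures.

6.34

ω = 123.9 rad/s (converted from 19.72 rev/s).
The rod makes angle φ with the slider axis where L sinφ = r sinθ; differentiating, L cosφ·φ̇ = r ω cosθ.
L cosφ = √(L² − r² sin²θ) = 0.041612 m.
|ω_rod| = r ω |cosθ| / √(L² − r² sin²θ) = 0.017·123.9·0.12533/0.041612 = 6.3443 rad/s.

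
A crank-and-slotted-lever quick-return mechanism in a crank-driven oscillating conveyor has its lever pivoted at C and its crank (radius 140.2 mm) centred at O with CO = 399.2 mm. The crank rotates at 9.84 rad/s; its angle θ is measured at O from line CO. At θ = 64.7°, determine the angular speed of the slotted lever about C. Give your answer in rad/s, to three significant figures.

ω = 9.84 rad/s
Crank pin A relative to C: A = (d + r cosθ, r sinθ); lever angle φ = atan2(r sinθ, d + r cosθ).
Differentiating tanφ: φ̇ = rω(d cosθ + r)/(d² + r² + 2dr cosθ).
d² + r² + 2dr cosθ = |CA|² = 0.226853 m²;  d cosθ + r = +0.3108 m.
|ω_lever| = |0.1402·9.84·+0.3108| / 0.226853 = 1.8901 rad/s.

1.89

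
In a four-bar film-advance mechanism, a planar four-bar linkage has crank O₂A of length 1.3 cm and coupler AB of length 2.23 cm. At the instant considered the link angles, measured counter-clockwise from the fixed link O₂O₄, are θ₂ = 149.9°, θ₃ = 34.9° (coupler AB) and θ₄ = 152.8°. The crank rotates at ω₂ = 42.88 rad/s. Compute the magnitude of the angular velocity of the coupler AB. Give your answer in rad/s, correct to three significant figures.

1.43

ω₂ = 42.88 rad/s
Differentiating the loop-closure r₂e^{iθ₂}+r₃e^{iθ₃}=r₁+r₄e^{iθ₄} gives r₂ω₂e^{iθ₂}+r₃ω₃e^{iθ₃}=r₄ω₄e^{iθ₄}.
Eliminating the other unknown: ω₃ = r₂ω₂ sin(θ₄−θ₂) / [r₃ sin(θ₃−θ₄)].
Numerator sine = +0.05059; denominator sine = -0.88377.
Result = 0.013·42.88·(+0.05059) / (0.0223·(-0.88377)) = -1.431 rad/s; magnitude 1.431 rad/s.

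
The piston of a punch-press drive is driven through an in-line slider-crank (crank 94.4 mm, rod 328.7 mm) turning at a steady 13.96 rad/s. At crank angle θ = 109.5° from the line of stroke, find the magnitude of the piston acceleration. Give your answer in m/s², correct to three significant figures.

ω = 13.96 rad/s
x(θ) = r cosθ + √(L² − r² sin²θ); with ω constant, a = ω²·d²x/dθ².
d²x/dθ² = −r cosθ − r²(cos2θ)/√u − r⁴ sin²2θ/(4u^{3/2}),  u = L² − r² sin²θ = 0.100125 m².
Substituting r = 0.0944 m, L = 0.3287 m, θ = 109.5°: d²x/dθ² = +0.05315 m.
a = ω²·d²x/dθ² = (13.96)²·(+0.05315) = +10.358 m/s²;  |a| = 10.358 m/s².

10.4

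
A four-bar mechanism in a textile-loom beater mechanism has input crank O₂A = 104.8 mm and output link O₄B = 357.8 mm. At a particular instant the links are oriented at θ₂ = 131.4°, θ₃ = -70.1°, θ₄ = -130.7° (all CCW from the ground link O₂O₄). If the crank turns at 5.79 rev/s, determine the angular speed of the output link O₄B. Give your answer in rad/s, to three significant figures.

4.48

ω₂ = 36.38 rad/s (from 5.79 rev/s).
Differentiating the loop-closure r₂e^{iθ₂}+r₃e^{iθ₃}=r₁+r₄e^{iθ₄} gives r₂ω₂e^{iθ₂}+r₃ω₃e^{iθ₃}=r₄ω₄e^{iθ₄}.
Eliminating the other unknown: ω₄ = r₂ω₂ sin(θ₂−θ₃) / [r₄ sin(θ₄−θ₃)].
Numerator sine = -0.36650; denominator sine = -0.87121.
Result = 0.1048·36.38·(-0.36650) / (0.3578·(-0.87121)) = +4.4826 rad/s; magnitude 4.4826 rad/s.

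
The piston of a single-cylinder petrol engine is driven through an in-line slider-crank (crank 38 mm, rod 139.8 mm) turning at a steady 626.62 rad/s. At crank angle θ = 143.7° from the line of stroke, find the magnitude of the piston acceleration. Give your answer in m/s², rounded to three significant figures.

ω = 626.6 rad/s
x(θ) = r cosθ + √(L² − r² sin²θ); with ω constant, a = ω²·d²x/dθ².
d²x/dθ² = −r cosθ − r²(cos2θ)/√u − r⁴ sin²2θ/(4u^{3/2}),  u = L² − r² sin²θ = 0.0190379 m².
Substituting r = 0.038 m, L = 0.1398 m, θ = 143.7°: d²x/dθ² = +0.027315 m.
a = ω²·d²x/dθ² = (626.6)²·(+0.027315) = +10725 m/s²;  |a| = 10725 m/s².

10700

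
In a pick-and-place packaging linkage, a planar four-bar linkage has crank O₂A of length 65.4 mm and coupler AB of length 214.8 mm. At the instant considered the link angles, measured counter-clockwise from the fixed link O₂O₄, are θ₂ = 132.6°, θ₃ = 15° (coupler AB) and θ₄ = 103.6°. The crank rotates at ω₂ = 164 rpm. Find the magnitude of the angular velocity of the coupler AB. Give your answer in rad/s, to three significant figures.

ω₂ = 17.17 rad/s (from 164 rpm).
Differentiating the loop-closure r₂e^{iθ₂}+r₃e^{iθ₃}=r₁+r₄e^{iθ₄} gives r₂ω₂e^{iθ₂}+r₃ω₃e^{iθ₃}=r₄ω₄e^{iθ₄}.
Eliminating the other unknown: ω₃ = r₂ω₂ sin(θ₄−θ₂) / [r₃ sin(θ₃−θ₄)].
Numerator sine = -0.48481; denominator sine = -0.99970.
Result = 0.0654·17.17·(-0.48481) / (0.2148·(-0.99970)) = +2.5358 rad/s; magnitude 2.5358 rad/s.

2.54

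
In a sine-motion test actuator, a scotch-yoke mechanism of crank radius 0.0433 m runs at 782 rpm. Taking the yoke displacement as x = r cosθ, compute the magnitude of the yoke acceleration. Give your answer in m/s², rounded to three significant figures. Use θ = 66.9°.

114

ω = 81.89 rad/s (from 782 rpm).
x = r cosθ ⇒ ẍ = −rω² cosθ (ω constant).
|a| = rω²|cosθ| = 0.0433·(81.89)²·|cos 66.9°| = 113.92 m/s².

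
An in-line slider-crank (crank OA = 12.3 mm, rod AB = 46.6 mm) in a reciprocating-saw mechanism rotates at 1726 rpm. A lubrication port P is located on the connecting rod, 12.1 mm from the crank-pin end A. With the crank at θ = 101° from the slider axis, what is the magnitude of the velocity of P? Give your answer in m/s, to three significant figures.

2.18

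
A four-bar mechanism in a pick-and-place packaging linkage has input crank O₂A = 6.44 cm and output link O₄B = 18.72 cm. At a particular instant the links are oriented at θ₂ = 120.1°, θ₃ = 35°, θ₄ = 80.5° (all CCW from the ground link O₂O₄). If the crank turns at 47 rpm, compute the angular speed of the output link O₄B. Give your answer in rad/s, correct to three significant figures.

2.37

ω₂ = 4.922 rad/s (from 47 rpm).
Differentiating the loop-closure r₂e^{iθ₂}+r₃e^{iθ₃}=r₁+r₄e^{iθ₄} gives r₂ω₂e^{iθ₂}+r₃ω₃e^{iθ₃}=r₄ω₄e^{iθ₄}.
Eliminating the other unknown: ω₄ = r₂ω₂ sin(θ₂−θ₃) / [r₄ sin(θ₄−θ₃)].
Numerator sine = +0.99635; denominator sine = +0.71325.
Result = 0.0644·4.922·(+0.99635) / (0.1872·(+0.71325)) = +2.3652 rad/s; magnitude 2.3652 rad/s.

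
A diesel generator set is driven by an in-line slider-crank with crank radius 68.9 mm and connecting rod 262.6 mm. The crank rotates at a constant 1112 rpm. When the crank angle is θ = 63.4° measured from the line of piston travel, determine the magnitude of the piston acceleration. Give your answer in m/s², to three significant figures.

270

ω = 2π·1112/60 = 116.4 rad/s
x(θ) = r cosθ + √(L² − r² sin²θ); with ω constant, a = ω²·d²x/dθ².
d²x/dθ² = −r cosθ − r²(cos2θ)/√u − r⁴ sin²2θ/(4u^{3/2}),  u = L² − r² sin²θ = 0.0651633 m².
Substituting r = 0.0689 m, L = 0.2626 m, θ = 63.4°: d²x/dθ² = -0.019928 m.
a = ω²·d²x/dθ² = (116.4)²·(-0.019928) = -270.23 m/s²;  |a| = 270.23 m/s².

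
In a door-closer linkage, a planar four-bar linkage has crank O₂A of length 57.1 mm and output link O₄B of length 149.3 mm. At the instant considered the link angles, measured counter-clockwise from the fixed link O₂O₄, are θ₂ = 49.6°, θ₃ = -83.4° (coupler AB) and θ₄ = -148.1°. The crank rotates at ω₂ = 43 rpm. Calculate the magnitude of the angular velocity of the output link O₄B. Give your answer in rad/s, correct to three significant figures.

ω₂ = 4.503 rad/s (from 43 rpm).
Differentiating the loop-closure r₂e^{iθ₂}+r₃e^{iθ₃}=r₁+r₄e^{iθ₄} gives r₂ω₂e^{iθ₂}+r₃ω₃e^{iθ₃}=r₄ω₄e^{iθ₄}.
Eliminating the other unknown: ω₄ = r₂ω₂ sin(θ₂−θ₃) / [r₄ sin(θ₄−θ₃)].
Numerator sine = +0.73135; denominator sine = -0.90408.
Result = 0.0571·4.503·(+0.73135) / (0.1493·(-0.90408)) = -1.3931 rad/s; magnitude 1.3931 rad/s.

1.39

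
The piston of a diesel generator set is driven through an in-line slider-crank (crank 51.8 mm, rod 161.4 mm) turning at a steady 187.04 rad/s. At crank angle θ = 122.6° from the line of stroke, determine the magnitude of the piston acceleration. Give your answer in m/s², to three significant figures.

1220

ω = 187 rad/s
x(θ) = r cosθ + √(L² − r² sin²θ); with ω constant, a = ω²·d²x/dθ².
d²x/dθ² = −r cosθ − r²(cos2θ)/√u − r⁴ sin²2θ/(4u^{3/2}),  u = L² − r² sin²θ = 0.0241456 m².
Substituting r = 0.0518 m, L = 0.1614 m, θ = 122.6°: d²x/dθ² = +0.034756 m.
a = ω²·d²x/dθ² = (187)²·(+0.034756) = +1215.9 m/s²;  |a| = 1215.9 m/s².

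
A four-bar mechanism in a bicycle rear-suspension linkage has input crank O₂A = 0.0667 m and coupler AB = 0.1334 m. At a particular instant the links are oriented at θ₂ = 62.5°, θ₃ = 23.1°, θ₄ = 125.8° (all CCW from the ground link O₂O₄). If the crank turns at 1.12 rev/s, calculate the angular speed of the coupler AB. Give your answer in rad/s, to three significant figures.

3.22

ω₂ = 7.037 rad/s (from 1.12 rev/s).
Differentiating the loop-closure r₂e^{iθ₂}+r₃e^{iθ₃}=r₁+r₄e^{iθ₄} gives r₂ω₂e^{iθ₂}+r₃ω₃e^{iθ₃}=r₄ω₄e^{iθ₄}.
Eliminating the other unknown: ω₃ = r₂ω₂ sin(θ₄−θ₂) / [r₃ sin(θ₃−θ₄)].
Numerator sine = +0.89337; denominator sine = -0.97553.
Result = 0.0667·7.037·(+0.89337) / (0.1334·(-0.97553)) = -3.2222 rad/s; magnitude 3.2222 rad/s.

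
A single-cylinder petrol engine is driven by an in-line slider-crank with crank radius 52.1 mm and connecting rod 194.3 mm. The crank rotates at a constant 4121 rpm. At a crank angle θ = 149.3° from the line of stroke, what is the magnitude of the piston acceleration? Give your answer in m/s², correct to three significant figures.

7050

ω = 2π·4121/60 = 431.6 rad/s
x(θ) = r cosθ + √(L² − r² sin²θ); with ω constant, a = ω²·d²x/dθ².
d²x/dθ² = −r cosθ − r²(cos2θ)/√u − r⁴ sin²2θ/(4u^{3/2}),  u = L² − r² sin²θ = 0.037045 m².
Substituting r = 0.0521 m, L = 0.1943 m, θ = 149.3°: d²x/dθ² = +0.037848 m.
a = ω²·d²x/dθ² = (431.6)²·(+0.037848) = +7048.7 m/s²;  |a| = 7048.7 m/s².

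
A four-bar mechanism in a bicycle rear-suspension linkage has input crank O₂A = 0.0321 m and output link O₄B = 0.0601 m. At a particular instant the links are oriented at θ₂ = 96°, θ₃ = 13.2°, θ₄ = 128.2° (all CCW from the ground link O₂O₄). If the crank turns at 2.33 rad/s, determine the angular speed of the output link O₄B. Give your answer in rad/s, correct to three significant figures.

ω₂ = 2.33 rad/s
Differentiating the loop-closure r₂e^{iθ₂}+r₃e^{iθ₃}=r₁+r₄e^{iθ₄} gives r₂ω₂e^{iθ₂}+r₃ω₃e^{iθ₃}=r₄ω₄e^{iθ₄}.
Eliminating the other unknown: ω₄ = r₂ω₂ sin(θ₂−θ₃) / [r₄ sin(θ₄−θ₃)].
Numerator sine = +0.99211; denominator sine = +0.90631.
Result = 0.0321·2.33·(+0.99211) / (0.0601·(+0.90631)) = +1.3623 rad/s; magnitude 1.3623 rad/s.

1.36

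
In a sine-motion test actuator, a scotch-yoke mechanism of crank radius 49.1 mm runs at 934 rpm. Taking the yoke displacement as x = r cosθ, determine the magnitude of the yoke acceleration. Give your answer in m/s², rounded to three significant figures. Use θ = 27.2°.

418

ω = 97.81 rad/s (from 934 rpm).
x = r cosθ ⇒ ẍ = −rω² cosθ (ω constant).
|a| = rω²|cosθ| = 0.0491·(97.81)²·|cos 27.2°| = 417.77 m/s².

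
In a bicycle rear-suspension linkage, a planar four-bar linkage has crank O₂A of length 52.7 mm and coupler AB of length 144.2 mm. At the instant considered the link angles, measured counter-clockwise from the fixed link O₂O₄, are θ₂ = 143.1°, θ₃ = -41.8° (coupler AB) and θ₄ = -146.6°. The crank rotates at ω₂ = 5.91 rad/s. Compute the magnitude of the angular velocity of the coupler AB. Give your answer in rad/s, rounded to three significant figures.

2.10

ω₂ = 5.91 rad/s
Differentiating the loop-closure r₂e^{iθ₂}+r₃e^{iθ₃}=r₁+r₄e^{iθ₄} gives r₂ω₂e^{iθ₂}+r₃ω₃e^{iθ₃}=r₄ω₄e^{iθ₄}.
Eliminating the other unknown: ω₃ = r₂ω₂ sin(θ₄−θ₂) / [r₃ sin(θ₃−θ₄)].
Numerator sine = +0.94147; denominator sine = +0.96682.
Result = 0.0527·5.91·(+0.94147) / (0.1442·(+0.96682)) = +2.1033 rad/s; magnitude 2.1033 rad/s.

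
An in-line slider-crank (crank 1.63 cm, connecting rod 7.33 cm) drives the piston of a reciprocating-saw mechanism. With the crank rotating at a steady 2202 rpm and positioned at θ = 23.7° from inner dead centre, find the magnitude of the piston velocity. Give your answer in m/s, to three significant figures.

ω = 2π·2202/60 = 230.6 rad/s
For an in-line slider-crank, x = r cosθ + √(L² − r² sin²θ), so v = −rω sinθ·[1 + r cosθ/√(L² − r² sin²θ)].
With r = 0.0163 m, L = 0.0733 m, θ = 23.7°: √(L² − r² sin²θ) = 0.073007 m.
v = −0.0163·230.6·0.40195·[1 + 0.0163·0.91566/0.073007] = -1.8196 m/s.
|v| = 1.8196 m/s.

1.82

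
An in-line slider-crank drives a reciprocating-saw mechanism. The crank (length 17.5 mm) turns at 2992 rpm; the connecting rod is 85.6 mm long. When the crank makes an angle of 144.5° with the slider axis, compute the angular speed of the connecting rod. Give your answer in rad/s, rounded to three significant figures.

52.5

ω = 313.3 rad/s (converted from 2992 rpm).
The rod makes angle φ with the slider axis where L sinφ = r sinθ; differentiating, L cosφ·φ̇ = r ω cosθ.
L cosφ = √(L² − r² sin²θ) = 0.084995 m.
|ω_rod| = r ω |cosθ| / √(L² − r² sin²θ) = 0.0175·313.3·0.81412/0.084995 = 52.52 rad/s.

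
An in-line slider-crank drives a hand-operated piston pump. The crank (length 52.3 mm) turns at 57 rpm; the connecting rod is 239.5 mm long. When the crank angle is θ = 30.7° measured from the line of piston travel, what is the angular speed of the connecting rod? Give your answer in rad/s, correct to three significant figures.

ω = 5.969 rad/s (converted from 57 rpm).
The rod makes angle φ with the slider axis where L sinφ = r sinθ; differentiating, L cosφ·φ̇ = r ω cosθ.
L cosφ = √(L² − r² sin²θ) = 0.23801 m.
|ω_rod| = r ω |cosθ| / √(L² − r² sin²θ) = 0.0523·5.969·0.85985/0.23801 = 1.1278 rad/s.

1.13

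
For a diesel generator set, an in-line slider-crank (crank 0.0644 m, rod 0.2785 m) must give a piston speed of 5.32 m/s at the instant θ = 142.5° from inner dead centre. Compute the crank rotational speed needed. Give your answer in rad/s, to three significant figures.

For an in-line slider-crank, |v_piston| = rω|sinθ|·[1 + r cosθ/√(L² − r² sin²θ)].
With r = 0.0644 m, L = 0.2785 m, θ = 142.5°: the bracketed kinematic factor |dx/dθ| = 0.03194 m.
ω = v/|dx/dθ| = 5.32/0.03194 = 166.56 rad/s.

167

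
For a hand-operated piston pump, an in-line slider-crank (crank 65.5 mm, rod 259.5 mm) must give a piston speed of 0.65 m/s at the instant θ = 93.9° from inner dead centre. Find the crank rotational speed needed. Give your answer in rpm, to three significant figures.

96.7

For an in-line slider-crank, |v_piston| = rω|sinθ|·[1 + r cosθ/√(L² − r² sin²θ)].
With r = 0.0655 m, L = 0.2595 m, θ = 93.9°: the bracketed kinematic factor |dx/dθ| = 0.064189 m.
ω = v/|dx/dθ| = 0.65/0.064189 = 10.126 rad/s.
N = 60ω/(2π) = 96.699 rpm.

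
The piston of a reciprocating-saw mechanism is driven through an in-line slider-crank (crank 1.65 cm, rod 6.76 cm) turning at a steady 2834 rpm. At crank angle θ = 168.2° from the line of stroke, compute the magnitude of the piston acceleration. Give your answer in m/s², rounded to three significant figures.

1100

ω = 2π·2834/60 = 296.8 rad/s
x(θ) = r cosθ + √(L² − r² sin²θ); with ω constant, a = ω²·d²x/dθ².
d²x/dθ² = −r cosθ − r²(cos2θ)/√u − r⁴ sin²2θ/(4u^{3/2}),  u = L² − r² sin²θ = 0.00455837 m².
Substituting r = 0.0165 m, L = 0.0676 m, θ = 168.2°: d²x/dθ² = +0.012447 m.
a = ω²·d²x/dθ² = (296.8)²·(+0.012447) = +1096.2 m/s²;  |a| = 1096.2 m/s².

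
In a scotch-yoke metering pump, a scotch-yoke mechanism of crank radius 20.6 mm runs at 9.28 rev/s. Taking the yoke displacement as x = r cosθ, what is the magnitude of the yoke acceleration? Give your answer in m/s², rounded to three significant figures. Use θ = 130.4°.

ω = 58.31 rad/s (from 9.28 rev/s).
x = r cosθ ⇒ ẍ = −rω² cosθ (ω constant).
|a| = rω²|cosθ| = 0.0206·(58.31)²·|cos 130.4°| = 45.392 m/s².

45.4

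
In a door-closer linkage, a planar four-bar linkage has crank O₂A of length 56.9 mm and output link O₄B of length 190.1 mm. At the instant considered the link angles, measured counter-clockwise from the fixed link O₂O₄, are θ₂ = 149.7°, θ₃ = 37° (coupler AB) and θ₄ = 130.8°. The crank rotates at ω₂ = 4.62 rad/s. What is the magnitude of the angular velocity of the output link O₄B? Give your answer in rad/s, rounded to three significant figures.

ω₂ = 4.62 rad/s
Differentiating the loop-closure r₂e^{iθ₂}+r₃e^{iθ₃}=r₁+r₄e^{iθ₄} gives r₂ω₂e^{iθ₂}+r₃ω₃e^{iθ₃}=r₄ω₄e^{iθ₄}.
Eliminating the other unknown: ω₄ = r₂ω₂ sin(θ₂−θ₃) / [r₄ sin(θ₄−θ₃)].
Numerator sine = +0.92254; denominator sine = +0.99780.
Result = 0.0569·4.62·(+0.92254) / (0.1901·(+0.99780)) = +1.2785 rad/s; magnitude 1.2785 rad/s.

1.28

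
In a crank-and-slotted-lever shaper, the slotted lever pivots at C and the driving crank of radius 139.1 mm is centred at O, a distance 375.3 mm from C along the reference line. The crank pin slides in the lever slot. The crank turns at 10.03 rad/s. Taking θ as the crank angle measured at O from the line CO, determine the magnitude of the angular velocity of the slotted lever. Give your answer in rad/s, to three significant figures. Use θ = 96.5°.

ω = 10.03 rad/s
Crank pin A relative to C: A = (d + r cosθ, r sinθ); lever angle φ = atan2(r sinθ, d + r cosθ).
Differentiating tanφ: φ̇ = rω(d cosθ + r)/(d² + r² + 2dr cosθ).
d² + r² + 2dr cosθ = |CA|² = 0.14838 m²;  d cosθ + r = +0.096615 m.
|ω_lever| = |0.1391·10.03·+0.096615| / 0.14838 = 0.90844 rad/s.

0.908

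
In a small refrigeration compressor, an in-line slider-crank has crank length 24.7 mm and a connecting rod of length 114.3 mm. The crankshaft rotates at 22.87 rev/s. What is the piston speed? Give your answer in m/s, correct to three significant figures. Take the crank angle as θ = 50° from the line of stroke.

3.10

ω = 2π·22.9 = 143.7 rad/s
For an in-line slider-crank, x = r cosθ + √(L² − r² sin²θ), so v = −rω sinθ·[1 + r cosθ/√(L² − r² sin²θ)].
With r = 0.0247 m, L = 0.1143 m, θ = 50°: √(L² − r² sin²θ) = 0.11272 m.
v = −0.0247·143.7·0.76604·[1 + 0.0247·0.64279/0.11272] = -3.1019 m/s.
|v| = 3.1019 m/s.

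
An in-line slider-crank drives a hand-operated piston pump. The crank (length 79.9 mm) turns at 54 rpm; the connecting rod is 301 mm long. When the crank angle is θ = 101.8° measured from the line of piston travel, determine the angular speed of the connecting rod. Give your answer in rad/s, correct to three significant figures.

0.318

ω = 5.655 rad/s (converted from 54 rpm).
The rod makes angle φ with the slider axis where L sinφ = r sinθ; differentiating, L cosφ·φ̇ = r ω cosθ.
L cosφ = √(L² − r² sin²θ) = 0.29066 m.
|ω_rod| = r ω |cosθ| / √(L² − r² sin²θ) = 0.0799·5.655·0.20450/0.29066 = 0.31788 rad/s.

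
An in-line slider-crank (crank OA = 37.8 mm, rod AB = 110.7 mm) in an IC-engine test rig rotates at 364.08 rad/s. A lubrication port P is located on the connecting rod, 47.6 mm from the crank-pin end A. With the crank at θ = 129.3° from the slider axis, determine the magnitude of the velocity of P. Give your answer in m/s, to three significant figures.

ω = 364.1 rad/s.  Crank-pin speed |V_A| = rω = 13.762 m/s, perpendicular to OA.
Rod angle: sinφ = −(r/L) sinθ ⇒ φ = -15.322°; ω_rod = −rω cosθ/√(L²−r²sin²θ) = +81.644 rad/s.
V_P = V_A + ω_rod × AP, with AP = 0.0476 m along the rod.
Components: V_Px = −rω sinθ − a·ω_rod·sinφ = -9.6229 m/s;  V_Py = rω cosθ + a·ω_rod·cosφ = -4.9686 m/s.
|V_P| = √(V_Px² + V_Py²) = 10.83 m/s.

10.8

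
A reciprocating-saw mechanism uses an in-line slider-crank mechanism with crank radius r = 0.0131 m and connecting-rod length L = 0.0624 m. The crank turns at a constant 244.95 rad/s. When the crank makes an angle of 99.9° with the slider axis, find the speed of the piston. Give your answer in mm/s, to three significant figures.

3040

ω = 244.9 rad/s
For an in-line slider-crank, x = r cosθ + √(L² − r² sin²θ), so v = −rω sinθ·[1 + r cosθ/√(L² − r² sin²θ)].
With r = 0.0131 m, L = 0.0624 m, θ = 99.9°: √(L² − r² sin²θ) = 0.061051 m.
v = −0.0131·244.9·0.98511·[1 + 0.0131·-0.17193/0.061051] = -3.0444 m/s.
|v| = 3.0444 m/s = 3044.4 mm/s.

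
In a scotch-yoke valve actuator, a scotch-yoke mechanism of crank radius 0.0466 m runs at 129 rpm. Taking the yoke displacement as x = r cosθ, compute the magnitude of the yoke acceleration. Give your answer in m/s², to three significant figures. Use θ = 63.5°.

3.79

ω = 13.51 rad/s (from 129 rpm).
x = r cosθ ⇒ ẍ = −rω² cosθ (ω constant).
|a| = rω²|cosθ| = 0.0466·(13.51)²·|cos 63.5°| = 3.7945 m/s².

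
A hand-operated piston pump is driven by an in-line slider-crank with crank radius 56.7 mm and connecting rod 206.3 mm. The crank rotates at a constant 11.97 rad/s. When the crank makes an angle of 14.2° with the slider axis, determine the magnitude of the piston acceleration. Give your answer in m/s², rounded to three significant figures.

ω = 11.97 rad/s
x(θ) = r cosθ + √(L² − r² sin²θ); with ω constant, a = ω²·d²x/dθ².
d²x/dθ² = −r cosθ − r²(cos2θ)/√u − r⁴ sin²2θ/(4u^{3/2}),  u = L² − r² sin²θ = 0.0423662 m².
Substituting r = 0.0567 m, L = 0.2063 m, θ = 14.2°: d²x/dθ² = -0.068774 m.
a = ω²·d²x/dθ² = (11.97)²·(-0.068774) = -9.854 m/s²;  |a| = 9.854 m/s².

9.85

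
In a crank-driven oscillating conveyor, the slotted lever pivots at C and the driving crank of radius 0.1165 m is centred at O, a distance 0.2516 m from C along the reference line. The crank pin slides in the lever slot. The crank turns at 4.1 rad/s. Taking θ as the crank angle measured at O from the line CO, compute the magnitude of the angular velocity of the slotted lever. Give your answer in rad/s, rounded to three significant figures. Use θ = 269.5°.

0.715

ω = 4.1 rad/s
Crank pin A relative to C: A = (d + r cosθ, r sinθ); lever angle φ = atan2(r sinθ, d + r cosθ).
Differentiating tanφ: φ̇ = rω(d cosθ + r)/(d² + r² + 2dr cosθ).
d² + r² + 2dr cosθ = |CA|² = 0.0763632 m²;  d cosθ + r = +0.1143 m.
|ω_lever| = |0.1165·4.1·+0.1143| / 0.0763632 = 0.71497 rad/s.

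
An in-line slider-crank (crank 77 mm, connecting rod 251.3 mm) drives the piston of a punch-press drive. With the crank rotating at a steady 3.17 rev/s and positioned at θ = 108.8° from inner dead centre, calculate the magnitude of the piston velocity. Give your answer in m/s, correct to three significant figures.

1.30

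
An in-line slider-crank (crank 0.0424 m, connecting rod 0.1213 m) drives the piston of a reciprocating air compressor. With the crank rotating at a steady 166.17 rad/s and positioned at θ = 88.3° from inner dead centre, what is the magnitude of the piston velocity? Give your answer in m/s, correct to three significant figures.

7.12

ω = 166.2 rad/s
For an in-line slider-crank, x = r cosθ + √(L² − r² sin²θ), so v = −rω sinθ·[1 + r cosθ/√(L² − r² sin²θ)].
With r = 0.0424 m, L = 0.1213 m, θ = 88.3°: √(L² − r² sin²θ) = 0.11366 m.
v = −0.0424·166.2·0.99956·[1 + 0.0424·0.02967/0.11366] = -7.1204 m/s.
|v| = 7.1204 m/s.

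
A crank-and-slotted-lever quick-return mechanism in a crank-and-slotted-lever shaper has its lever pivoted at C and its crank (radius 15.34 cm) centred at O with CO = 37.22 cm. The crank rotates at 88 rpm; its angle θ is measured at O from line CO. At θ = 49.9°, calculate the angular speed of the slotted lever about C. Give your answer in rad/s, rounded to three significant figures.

ω = 9.215 rad/s (from 88 rpm).
Crank pin A relative to C: A = (d + r cosθ, r sinθ); lever angle φ = atan2(r sinθ, d + r cosθ).
Differentiating tanφ: φ̇ = rω(d cosθ + r)/(d² + r² + 2dr cosθ).
d² + r² + 2dr cosθ = |CA|² = 0.235617 m²;  d cosθ + r = +0.39314 m.
|ω_lever| = |0.1534·9.215·+0.39314| / 0.235617 = 2.3587 rad/s.

2.36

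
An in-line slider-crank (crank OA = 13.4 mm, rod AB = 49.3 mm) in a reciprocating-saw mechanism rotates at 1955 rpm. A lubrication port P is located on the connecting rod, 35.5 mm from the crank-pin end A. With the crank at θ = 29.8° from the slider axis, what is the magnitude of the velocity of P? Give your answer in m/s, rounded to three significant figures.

ω = 204.7 rad/s.  Crank-pin speed |V_A| = rω = 2.7433 m/s, perpendicular to OA.
Rod angle: sinφ = −(r/L) sinθ ⇒ φ = -7.763°; ω_rod = −rω cosθ/√(L²−r²sin²θ) = -48.734 rad/s.
V_P = V_A + ω_rod × AP, with AP = 0.0355 m along the rod.
Components: V_Px = −rω sinθ − a·ω_rod·sinφ = -1.5971 m/s;  V_Py = rω cosθ + a·ω_rod·cosφ = +0.66637 m/s.
|V_P| = √(V_Px² + V_Py²) = 1.7305 m/s.

1.73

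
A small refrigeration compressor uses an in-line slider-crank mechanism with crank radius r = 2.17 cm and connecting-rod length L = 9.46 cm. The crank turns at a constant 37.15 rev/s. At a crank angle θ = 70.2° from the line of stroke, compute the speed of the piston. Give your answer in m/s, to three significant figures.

ω = 2π·37.1 = 233.4 rad/s
For an in-line slider-crank, x = r cosθ + √(L² − r² sin²θ), so v = −rω sinθ·[1 + r cosθ/√(L² − r² sin²θ)].
With r = 0.0217 m, L = 0.0946 m, θ = 70.2°: √(L² − r² sin²θ) = 0.09237 m.
v = −0.0217·233.4·0.94088·[1 + 0.0217·0.33874/0.09237] = -5.145 m/s.
|v| = 5.145 m/s.

5.15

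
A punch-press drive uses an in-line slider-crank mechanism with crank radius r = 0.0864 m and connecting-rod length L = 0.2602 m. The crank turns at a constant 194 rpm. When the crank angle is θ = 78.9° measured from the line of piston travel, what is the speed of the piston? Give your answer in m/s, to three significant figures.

1.84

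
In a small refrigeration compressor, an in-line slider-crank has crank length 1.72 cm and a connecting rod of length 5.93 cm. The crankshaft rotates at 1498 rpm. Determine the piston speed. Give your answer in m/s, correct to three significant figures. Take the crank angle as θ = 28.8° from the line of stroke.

1.63

ω = 2π·1498/60 = 156.9 rad/s
For an in-line slider-crank, x = r cosθ + √(L² − r² sin²θ), so v = −rω sinθ·[1 + r cosθ/√(L² − r² sin²θ)].
With r = 0.0172 m, L = 0.0593 m, θ = 28.8°: √(L² − r² sin²θ) = 0.058718 m.
v = −0.0172·156.9·0.48175·[1 + 0.0172·0.87631/0.058718] = -1.6335 m/s.
|v| = 1.6335 m/s.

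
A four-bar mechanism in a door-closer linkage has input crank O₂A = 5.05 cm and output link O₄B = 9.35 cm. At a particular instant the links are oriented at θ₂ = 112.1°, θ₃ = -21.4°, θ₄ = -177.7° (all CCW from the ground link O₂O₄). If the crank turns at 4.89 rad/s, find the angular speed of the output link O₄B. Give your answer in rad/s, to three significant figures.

4.77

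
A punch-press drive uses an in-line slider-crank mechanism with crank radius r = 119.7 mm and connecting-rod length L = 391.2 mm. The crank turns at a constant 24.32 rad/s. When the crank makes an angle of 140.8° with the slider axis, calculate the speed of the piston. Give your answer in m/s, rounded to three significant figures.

ω = 24.32 rad/s
For an in-line slider-crank, x = r cosθ + √(L² − r² sin²θ), so v = −rω sinθ·[1 + r cosθ/√(L² − r² sin²θ)].
With r = 0.1197 m, L = 0.3912 m, θ = 140.8°: √(L² − r² sin²θ) = 0.38381 m.
v = −0.1197·24.32·0.63203·[1 + 0.1197·-0.77494/0.38381] = -1.3952 m/s.
|v| = 1.3952 m/s.

1.40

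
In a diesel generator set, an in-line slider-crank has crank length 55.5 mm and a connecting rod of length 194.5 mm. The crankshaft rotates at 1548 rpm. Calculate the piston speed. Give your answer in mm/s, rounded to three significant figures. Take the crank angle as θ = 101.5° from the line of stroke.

8290

ω = 2π·1548/60 = 162.1 rad/s
For an in-line slider-crank, x = r cosθ + √(L² − r² sin²θ), so v = −rω sinθ·[1 + r cosθ/√(L² − r² sin²θ)].
With r = 0.0555 m, L = 0.1945 m, θ = 101.5°: √(L² − r² sin²θ) = 0.18674 m.
v = −0.0555·162.1·0.97992·[1 + 0.0555·-0.19937/0.18674] = -8.2939 m/s.
|v| = 8.2939 m/s = 8293.9 mm/s.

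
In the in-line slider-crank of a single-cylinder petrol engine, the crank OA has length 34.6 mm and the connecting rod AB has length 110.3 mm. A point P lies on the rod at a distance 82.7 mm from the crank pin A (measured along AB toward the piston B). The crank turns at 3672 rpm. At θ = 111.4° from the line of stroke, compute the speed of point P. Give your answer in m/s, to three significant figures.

11.3

ω = 384.5 rad/s.  Crank-pin speed |V_A| = rω = 13.305 m/s, perpendicular to OA.
Rod angle: sinφ = −(r/L) sinθ ⇒ φ = -16.981°; ω_rod = −rω cosθ/√(L²−r²sin²θ) = +46.019 rad/s.
V_P = V_A + ω_rod × AP, with AP = 0.0827 m along the rod.
Components: V_Px = −rω sinθ − a·ω_rod·sinφ = -11.276 m/s;  V_Py = rω cosθ + a·ω_rod·cosφ = -1.2148 m/s.
|V_P| = √(V_Px² + V_Py²) = 11.341 m/s.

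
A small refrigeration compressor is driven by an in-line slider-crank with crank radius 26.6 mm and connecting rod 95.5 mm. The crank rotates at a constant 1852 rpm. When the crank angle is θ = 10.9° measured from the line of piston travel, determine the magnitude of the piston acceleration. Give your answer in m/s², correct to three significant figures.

ω = 2π·1852/60 = 193.9 rad/s
x(θ) = r cosθ + √(L² − r² sin²θ); with ω constant, a = ω²·d²x/dθ².
d²x/dθ² = −r cosθ − r²(cos2θ)/√u − r⁴ sin²2θ/(4u^{3/2}),  u = L² − r² sin²θ = 0.00909495 m².
Substituting r = 0.0266 m, L = 0.0955 m, θ = 10.9°: d²x/dθ² = -0.033029 m.
a = ω²·d²x/dθ² = (193.9)²·(-0.033029) = -1242.3 m/s²;  |a| = 1242.3 m/s².

1240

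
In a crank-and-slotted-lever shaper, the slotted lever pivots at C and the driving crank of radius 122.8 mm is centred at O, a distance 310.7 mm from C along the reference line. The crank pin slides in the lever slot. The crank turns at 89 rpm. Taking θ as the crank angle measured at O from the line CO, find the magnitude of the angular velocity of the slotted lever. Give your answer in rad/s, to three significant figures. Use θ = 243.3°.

0.249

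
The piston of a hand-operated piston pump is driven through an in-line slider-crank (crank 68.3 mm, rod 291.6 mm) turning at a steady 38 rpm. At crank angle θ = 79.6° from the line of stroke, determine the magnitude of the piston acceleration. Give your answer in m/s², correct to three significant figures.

0.0476

ω = 2π·38/60 = 3.979 rad/s
x(θ) = r cosθ + √(L² − r² sin²θ); with ω constant, a = ω²·d²x/dθ².
d²x/dθ² = −r cosθ − r²(cos2θ)/√u − r⁴ sin²2θ/(4u^{3/2}),  u = L² − r² sin²θ = 0.0805177 m².
Substituting r = 0.0683 m, L = 0.2916 m, θ = 79.6°: d²x/dθ² = +0.0030088 m.
a = ω²·d²x/dθ² = (3.979)²·(+0.0030088) = +0.047646 m/s²;  |a| = 0.047646 m/s².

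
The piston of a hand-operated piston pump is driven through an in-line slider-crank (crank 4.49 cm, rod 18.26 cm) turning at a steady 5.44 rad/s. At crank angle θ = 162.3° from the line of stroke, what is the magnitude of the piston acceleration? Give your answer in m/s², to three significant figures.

ω = 5.44 rad/s
x(θ) = r cosθ + √(L² − r² sin²θ); with ω constant, a = ω²·d²x/dθ².
d²x/dθ² = −r cosθ − r²(cos2θ)/√u − r⁴ sin²2θ/(4u^{3/2}),  u = L² − r² sin²θ = 0.0331564 m².
Substituting r = 0.0449 m, L = 0.1826 m, θ = 162.3°: d²x/dθ² = +0.033693 m.
a = ω²·d²x/dθ² = (5.44)²·(+0.033693) = +0.99711 m/s²;  |a| = 0.99711 m/s².

0.997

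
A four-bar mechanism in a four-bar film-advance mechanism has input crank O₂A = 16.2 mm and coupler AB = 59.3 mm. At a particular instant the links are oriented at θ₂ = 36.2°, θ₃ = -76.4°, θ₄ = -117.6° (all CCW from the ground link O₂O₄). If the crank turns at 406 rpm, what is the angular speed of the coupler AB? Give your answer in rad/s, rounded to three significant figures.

ω₂ = 42.52 rad/s (from 406 rpm).
Differentiating the loop-closure r₂e^{iθ₂}+r₃e^{iθ₃}=r₁+r₄e^{iθ₄} gives r₂ω₂e^{iθ₂}+r₃ω₃e^{iθ₃}=r₄ω₄e^{iθ₄}.
Eliminating the other unknown: ω₃ = r₂ω₂ sin(θ₄−θ₂) / [r₃ sin(θ₃−θ₄)].
Numerator sine = -0.44151; denominator sine = +0.65869.
Result = 0.0162·42.52·(-0.44151) / (0.0593·(+0.65869)) = -7.7852 rad/s; magnitude 7.7852 rad/s.

7.79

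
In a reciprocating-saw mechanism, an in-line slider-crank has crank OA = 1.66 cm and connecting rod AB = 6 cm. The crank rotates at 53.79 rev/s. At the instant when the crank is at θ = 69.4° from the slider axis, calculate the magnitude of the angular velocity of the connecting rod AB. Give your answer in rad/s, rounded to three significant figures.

34.1

ω = 338 rad/s (converted from 53.79 rev/s).
The rod makes angle φ with the slider axis where L sinφ = r sinθ; differentiating, L cosφ·φ̇ = r ω cosθ.
L cosφ = √(L² − r² sin²θ) = 0.057953 m.
|ω_rod| = r ω |cosθ| / √(L² − r² sin²θ) = 0.0166·338·0.35184/0.057953 = 34.061 rad/s.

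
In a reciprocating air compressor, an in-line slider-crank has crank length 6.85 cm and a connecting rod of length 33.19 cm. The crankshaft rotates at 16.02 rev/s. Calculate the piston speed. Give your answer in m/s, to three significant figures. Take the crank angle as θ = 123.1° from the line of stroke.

5.12

ω = 2π·16 = 100.7 rad/s
For an in-line slider-crank, x = r cosθ + √(L² − r² sin²θ), so v = −rω sinθ·[1 + r cosθ/√(L² − r² sin²θ)].
With r = 0.0685 m, L = 0.3319 m, θ = 123.1°: √(L² − r² sin²θ) = 0.3269 m.
v = −0.0685·100.7·0.83772·[1 + 0.0685·-0.54610/0.3269] = -5.1151 m/s.
|v| = 5.1151 m/s.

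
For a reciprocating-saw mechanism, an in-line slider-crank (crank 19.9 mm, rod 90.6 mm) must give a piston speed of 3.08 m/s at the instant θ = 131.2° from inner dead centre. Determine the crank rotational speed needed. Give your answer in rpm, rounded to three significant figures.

For an in-line slider-crank, |v_piston| = rω|sinθ|·[1 + r cosθ/√(L² − r² sin²θ)].
With r = 0.0199 m, L = 0.0906 m, θ = 131.2°: the bracketed kinematic factor |dx/dθ| = 0.012777 m.
ω = v/|dx/dθ| = 3.08/0.012777 = 241.07 rad/s.
N = 60ω/(2π) = 2302 rpm.

2300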